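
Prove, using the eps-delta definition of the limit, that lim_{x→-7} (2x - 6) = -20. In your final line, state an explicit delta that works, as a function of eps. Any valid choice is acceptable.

delta = eps/2

Let eps > 0 be given. We need delta > 0 so that 0 < |x + 7| < delta implies |(2x - 6) + 20| < eps.
Since (2x - 6) + 20 = 2(x + 7), we have |(2x - 6) + 20| = 2|x + 7|.
Thus it suffices that |x + 7| < eps/2.
Choosing delta = eps/2 gives |(2x - 6) + 20| = 2|x + 7| < eps whenever |x + 7| < delta.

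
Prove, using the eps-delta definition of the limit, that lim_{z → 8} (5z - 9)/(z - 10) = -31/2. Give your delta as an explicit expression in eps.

Let eps > 0. We want delta > 0 with 0 < |z − 8| < delta ⇒ |(5z - 9)/(z - 10) + 31/2| < eps.
Combining over a common denominator, (5z - 9)/(z - 10) + 31/2 = [(5z - 9)·(-2) − 31·(z - 10)] / [(-2)·(z - 10)] = -41(z − 8) / ((-2)(z - 10)).
So |(5z - 9)/(z - 10) + 31/2| = 41|z − 8| / (2·|z − 10|).
Restrict delta ≤ 1. Then |z − 8| < 1 gives |z − 10| = |(z − 8) + (-2)| ≥ 2 − 1 = 1.
Hence |(5z - 9)/(z - 10) + 31/2| < 41|z − 8|/(2·1) = (41/2)|z − 8|, which is < eps once |z − 8| < (2/41)eps.
Take delta = min(1, (2/41)eps). Then 0 < |z − 8| < delta forces both bounds, so |(5z - 9)/(z - 10) + 31/2| < eps.

delta = min(1, (2/41)eps)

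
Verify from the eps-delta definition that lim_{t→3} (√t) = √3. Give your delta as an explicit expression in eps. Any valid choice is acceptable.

Fix eps > 0. We want delta > 0 such that 0 < |t − 3| < delta implies |√t − √3| < eps.
Multiplying by the conjugate, |√t − √3| = |t − 3|/(√t + √3).
Restrict delta ≤ 3 so that |t − 3| < 3 forces t > 0, and then √t + √3 > √3.
Hence |√t − √3| < |t − 3|/√3, which is < eps once |t − 3| < √3·eps.
Take delta = min(3, √3·eps). If 0 < |t − 3| < delta then t > 0 and |√t − √3| < |t − 3|/√3 < eps.

delta = min(3, √3·eps)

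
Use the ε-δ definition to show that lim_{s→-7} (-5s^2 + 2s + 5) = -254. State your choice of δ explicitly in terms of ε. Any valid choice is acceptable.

Fix ε > 0. We want δ > 0 such that 0 < |s + 7| < δ implies |(-5s^2 + 2s + 5) + 254| < ε.
(-5s^2 + 2s + 5) + 254 = -5s^2 + 2s + 259 = (s + 7)(-5s + 37).
So |(-5s^2 + 2s + 5) + 254| = |s + 7|·|-5s + 37|.
Assume first that |s + 7| < 1, so |s| < 8. Then |-5s + 37| ≤ 5·8 + 37 = 77.
Hence |(-5s^2 + 2s + 5) + 254| ≤ 77|s + 7| < ε provided |s + 7| < ε/77.
Take δ = min(1, ε/77). Then 0 < |s + 7| < δ gives both |s + 7| < 1 and |s + 7| < ε/77, so |(-5s^2 + 2s + 5) + 254| < ε.

δ = min(1, ε/77)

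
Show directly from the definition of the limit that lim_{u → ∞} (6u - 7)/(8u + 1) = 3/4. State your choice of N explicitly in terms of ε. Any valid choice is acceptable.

Fix ε > 0. We seek N > 0 such that u > N implies |(6u - 7)/(8u + 1) − (3/4)| < ε.
(6u - 7)/(8u + 1) − (3/4) = (8(6u - 7) − 6(8u + 1)) / (8(8u + 1)) = -62/(8(8u + 1)).
For u > 0 we have 8u + 1 > 8u, so |(6u - 7)/(8u + 1) − (3/4)| = 62/(8(8u + 1)) < 62/(8·8u) = (31/32)/u.
Thus |(6u - 7)/(8u + 1) − (3/4)| < ε whenever u > (31/32)/ε.
Take N = (31/32)/ε. If u > N then |(6u - 7)/(8u + 1) − (3/4)| < (31/32)/u < ε.

N = (31/32)/ε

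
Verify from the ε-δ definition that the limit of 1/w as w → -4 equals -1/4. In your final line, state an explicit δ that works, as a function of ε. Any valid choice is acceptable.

δ = min(2, 8ε)

Suppose ε > 0. We seek δ > 0 such that 0 < |w + 4| < δ implies |1/w + 1/4| < ε.
|1/w + 1/4| = |-4 − w|/(4·|w|) = |w + 4|/(4|w|).
Restrict δ ≤ 2. Then |w + 4| < 2 gives |w| > 2, so 4|w| > 8.
Then |1/w + 1/4| < |w + 4|/8, which is < ε when |w + 4| < 8ε.
Take δ = min(2, 8ε). Then 0 < |w + 4| < δ gives both |w + 4| < 2 and |w + 4| < 8ε, so |1/w + 1/4| < ε.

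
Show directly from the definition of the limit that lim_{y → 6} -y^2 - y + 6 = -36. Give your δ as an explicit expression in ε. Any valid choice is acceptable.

δ = min(1, ε/14)

Let ε > 0 be given. We want δ > 0 such that 0 < |y − 6| < δ implies |(-y^2 - y + 6) + 36| < ε.
(-y^2 - y + 6) + 36 = -y^2 - y + 42 = (y − 6)(-y - 7).
So |(-y^2 - y + 6) + 36| = |y − 6|·|-y - 7|.
Assume first that |y − 6| < 1, so |y| < 7. Then |-y - 7| ≤ 7 + 7 = 14.
Hence |(-y^2 - y + 6) + 36| ≤ 14|y − 6| < ε provided |y − 6| < ε/14.
Choosing δ = min(1, ε/14) ensures both conditions, hence |(-y^2 - y + 6) + 36| < ε.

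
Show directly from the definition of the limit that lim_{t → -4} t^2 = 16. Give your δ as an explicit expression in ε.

Let ε > 0. We seek δ > 0 with 0 < |t + 4| < δ ⇒ |t^2 − 16| < ε.
Factor: t^2 − 16 = (t + 4)(t - 4), so |t^2 − 16| = |t + 4|·|t - 4|.
Restrict δ ≤ 2. Then |t + 4| < 2 gives |t| < 6, so by the triangle inequality |t - 4| ≤ 6 + 4 = 10.
Hence |t^2 − 16| ≤ 10|t + 4|, which is < ε once |t + 4| < ε/10.
Take δ = min(2, ε/10). If 0 < |t + 4| < δ then both bounds hold and |t^2 − 16| ≤ 10|t + 4| < 10·(ε/10) = ε.

δ = min(2, ε/10)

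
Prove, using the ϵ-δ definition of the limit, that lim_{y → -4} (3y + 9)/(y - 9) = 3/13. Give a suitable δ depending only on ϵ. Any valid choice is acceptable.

δ = min(13/2, (169/72)ϵ)

Fix ϵ > 0. We want δ > 0 with 0 < |y + 4| < δ ⇒ |(3y + 9)/(y - 9) − (3/13)| < ϵ.
Combining over a common denominator, (3y + 9)/(y - 9) − (3/13) = [(3y + 9)·(-13) − (-3)·(y - 9)] / [(-13)·(y - 9)] = -36(y + 4) / ((-13)(y - 9)).
So |(3y + 9)/(y - 9) − (3/13)| = 36|y + 4| / (13·|y − 9|).
Require δ ≤ 13/2, so |y − 9| ≥ |-13| − |y + 4| > 13 − 13/2 = 13/2.
Hence |(3y + 9)/(y - 9) − (3/13)| < 36|y + 4|/(13·(13/2)) = (72/169)|y + 4|, which is < ϵ once |y + 4| < (169/72)ϵ.
Take δ = min(13/2, (169/72)ϵ). Then 0 < |y + 4| < δ forces both bounds, so |(3y + 9)/(y - 9) − (3/13)| < ϵ.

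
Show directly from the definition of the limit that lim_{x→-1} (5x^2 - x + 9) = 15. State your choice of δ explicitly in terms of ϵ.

Let ϵ > 0. We want δ > 0 such that 0 < |x + 1| < δ implies |(5x^2 - x + 9) − 15| < ϵ.
(5x^2 - x + 9) − 15 = 5x^2 - x - 6 = (x + 1)(5x - 6).
So |(5x^2 - x + 9) − 15| = |x + 1|·|5x - 6|.
Assume first that |x + 1| < 1, so |x| < 2. Then |5x - 6| ≤ 5·2 + 6 = 16.
Hence |(5x^2 - x + 9) − 15| ≤ 16|x + 1| < ϵ provided |x + 1| < ϵ/16.
Take δ = min(1, ϵ/16). Then 0 < |x + 1| < δ gives both |x + 1| < 1 and |x + 1| < ϵ/16, so |(5x^2 - x + 9) − 15| < ϵ.

δ = min(1, ϵ/16)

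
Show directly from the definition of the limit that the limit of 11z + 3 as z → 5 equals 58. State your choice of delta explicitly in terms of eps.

Fix eps > 0. We need delta > 0 so that 0 < |z − 5| < delta implies |(11z + 3) − 58| < eps.
|(11z + 3) − 58| = |11z - 55| = 11|z − 5|.
Thus it suffices that |z − 5| < eps/11.
Choosing delta = eps/11 gives |(11z + 3) − 58| = 11|z − 5| < eps whenever |z − 5| < delta.

delta = eps/11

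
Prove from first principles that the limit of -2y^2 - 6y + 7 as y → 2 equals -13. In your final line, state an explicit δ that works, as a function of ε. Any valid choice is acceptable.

Fix ε > 0. We want δ > 0 such that 0 < |y − 2| < δ implies |(-2y^2 - 6y + 7) + 13| < ε.
(-2y^2 - 6y + 7) + 13 = -2y^2 - 6y + 20 = (y − 2)(-2y - 10).
So |(-2y^2 - 6y + 7) + 13| = |y − 2|·|-2y - 10|.
Require δ ≤ 2. Then |y − 2| < 2 gives |y| < 4, and by the triangle inequality |-2y - 10| ≤ 2·4 + 10 = 18.
Hence |(-2y^2 - 6y + 7) + 13| ≤ 18|y − 2| < ε provided |y − 2| < ε/18.
Take δ = min(2, ε/18). Then 0 < |y − 2| < δ gives both |y − 2| < 2 and |y − 2| < ε/18, so |(-2y^2 - 6y + 7) + 13| < ε.

δ = min(2, ε/18)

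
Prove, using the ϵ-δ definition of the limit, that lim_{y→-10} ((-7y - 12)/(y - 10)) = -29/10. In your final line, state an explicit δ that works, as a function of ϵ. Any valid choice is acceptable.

δ = min(10, (100/41)ϵ)

Suppose ϵ > 0. We want δ > 0 with 0 < |y + 10| < δ ⇒ |(-7y - 12)/(y - 10) + 29/10| < ϵ.
Combining over a common denominator, (-7y - 12)/(y - 10) + 29/10 = [(-7y - 12)·(-20) − 58·(y - 10)] / [(-20)·(y - 10)] = 82(y + 10) / ((-20)(y - 10)).
So |(-7y - 12)/(y - 10) + 29/10| = 82|y + 10| / (20·|y − 10|).
Require δ ≤ 10, so |y − 10| ≥ |-20| − |y + 10| > 20 − 10 = 10.
Hence |(-7y - 12)/(y - 10) + 29/10| < 82|y + 10|/(20·10) = (41/100)|y + 10|, which is < ϵ once |y + 10| < (100/41)ϵ.
Take δ = min(10, (100/41)ϵ). Then 0 < |y + 10| < δ forces both bounds, so |(-7y - 12)/(y - 10) + 29/10| < ϵ.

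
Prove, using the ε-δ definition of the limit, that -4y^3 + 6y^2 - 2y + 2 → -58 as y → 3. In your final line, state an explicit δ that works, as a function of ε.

δ = min(2, ε/150)

Let ε > 0. We want δ > 0 such that 0 < |y − 3| < δ implies |(-4y^3 + 6y^2 - 2y + 2) + 58| < ε.
(-4y^3 + 6y^2 - 2y + 2) + 58 = -4y^3 + 6y^2 - 2y + 60 = (y − 3)(-4y^2 - 6y - 20).
So |(-4y^3 + 6y^2 - 2y + 2) + 58| = |y − 3|·|-4y^2 - 6y - 20|.
Assume first that |y − 3| < 2, so |y| < 5. Then |-4y^2 - 6y - 20| ≤ 4·5^2 + 6·5 + 20 = 150.
Hence |(-4y^3 + 6y^2 - 2y + 2) + 58| ≤ 150|y − 3| < ε provided |y − 3| < ε/150.
Take δ = min(2, ε/150). Then 0 < |y − 3| < δ gives both |y − 3| < 2 and |y − 3| < ε/150, so |(-4y^3 + 6y^2 - 2y + 2) + 58| < ε.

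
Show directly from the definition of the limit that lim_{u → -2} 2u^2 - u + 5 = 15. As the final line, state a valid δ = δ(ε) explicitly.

δ = min(1, ε/11)

Suppose ε > 0. We want δ > 0 such that 0 < |u + 2| < δ implies |(2u^2 - u + 5) − 15| < ε.
(2u^2 - u + 5) − 15 = 2u^2 - u - 10 = (u + 2)(2u - 5).
So |(2u^2 - u + 5) − 15| = |u + 2|·|2u - 5|.
Require δ ≤ 1. Then |u + 2| < 1 gives |u| < 3, and by the triangle inequality |2u - 5| ≤ 2·3 + 5 = 11.
Hence |(2u^2 - u + 5) − 15| ≤ 11|u + 2| < ε provided |u + 2| < ε/11.
Choosing δ = min(1, ε/11) ensures both conditions, hence |(2u^2 - u + 5) − 15| < ε.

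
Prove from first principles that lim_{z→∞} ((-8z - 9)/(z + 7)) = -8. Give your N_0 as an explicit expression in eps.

N_0 = 47/eps

Let eps > 0 be given. We seek N_0 > 0 such that z > N_0 implies |(-8z - 9)/(z + 7) + 8| < eps.
(-8z - 9)/(z + 7) + 8 = ((-8z - 9) − (-8)(z + 7)) / ((z + 7)) = 47/((z + 7)).
For z > 0 we have z + 7 > z, so |(-8z - 9)/(z + 7) + 8| = 47/((z + 7)) < 47/(z) = 47/z.
Thus |(-8z - 9)/(z + 7) + 8| < eps whenever z > 47/eps.
Take N_0 = 47/eps. If z > N_0 then |(-8z - 9)/(z + 7) + 8| < 47/z < eps.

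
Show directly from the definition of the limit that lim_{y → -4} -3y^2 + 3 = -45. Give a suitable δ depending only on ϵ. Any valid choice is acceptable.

Let ϵ > 0 be given. We want δ > 0 such that 0 < |y + 4| < δ implies |(-3y^2 + 3) + 45| < ϵ.
(-3y^2 + 3) + 45 = -3y^2 + 48 = (y + 4)(-3y + 12).
So |(-3y^2 + 3) + 45| = |y + 4|·|-3y + 12|.
Require δ ≤ 1. Then |y + 4| < 1 gives |y| < 5, and by the triangle inequality |-3y + 12| ≤ 3·5 + 12 = 27.
Hence |(-3y^2 + 3) + 45| ≤ 27|y + 4| < ϵ provided |y + 4| < ϵ/27.
Choosing δ = min(1, ϵ/27) ensures both conditions, hence |(-3y^2 + 3) + 45| < ϵ.

δ = min(1, ϵ/27)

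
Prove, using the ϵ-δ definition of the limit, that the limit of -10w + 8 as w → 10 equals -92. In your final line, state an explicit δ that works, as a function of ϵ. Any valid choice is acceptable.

Let ϵ > 0. We need δ > 0 so that 0 < |w − 10| < δ implies |(-10w + 8) + 92| < ϵ.
|(-10w + 8) + 92| = |-10w + 100| = 10|w − 10|.
So 10|w − 10| < ϵ exactly when |w − 10| < ϵ/10.
Choosing δ = ϵ/10 gives |(-10w + 8) + 92| = 10|w − 10| < ϵ whenever |w − 10| < δ.

δ = ϵ/10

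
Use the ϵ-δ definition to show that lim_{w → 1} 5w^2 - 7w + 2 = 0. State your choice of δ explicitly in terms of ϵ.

Let ϵ > 0. We want δ > 0 such that 0 < |w − 1| < δ implies |(5w^2 - 7w + 2)| < ϵ.
(5w^2 - 7w + 2) = 5w^2 - 7w + 2 = (w − 1)(5w - 2).
So |(5w^2 - 7w + 2)| = |w − 1|·|5w - 2|.
Assume first that |w − 1| < 1, so |w| < 2. Then |5w - 2| ≤ 5·2 + 2 = 12.
Hence |(5w^2 - 7w + 2)| ≤ 12|w − 1| < ϵ provided |w − 1| < ϵ/12.
Take δ = min(1, ϵ/12). Then 0 < |w − 1| < δ gives both |w − 1| < 1 and |w − 1| < ϵ/12, so |(5w^2 - 7w + 2)| < ϵ.

δ = min(1, ϵ/12)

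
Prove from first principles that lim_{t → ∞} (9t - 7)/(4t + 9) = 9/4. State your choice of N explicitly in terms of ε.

N = (109/16)/ε

Let ε > 0. We seek N > 0 such that t > N implies |(9t - 7)/(4t + 9) − (9/4)| < ε.
(9t - 7)/(4t + 9) − (9/4) = (4(9t - 7) − 9(4t + 9)) / (4(4t + 9)) = -109/(4(4t + 9)).
For t > 0 we have 4t + 9 > 4t, so |(9t - 7)/(4t + 9) − (9/4)| = 109/(4(4t + 9)) < 109/(4·4t) = (109/16)/t.
Thus |(9t - 7)/(4t + 9) − (9/4)| < ε whenever t > (109/16)/ε.
Take N = (109/16)/ε. If t > N then |(9t - 7)/(4t + 9) − (9/4)| < (109/16)/t < ε.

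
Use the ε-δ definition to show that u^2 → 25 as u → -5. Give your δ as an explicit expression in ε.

Fix ε > 0. We seek δ > 0 with 0 < |u + 5| < δ ⇒ |u^2 − 25| < ε.
Factor: u^2 − 25 = (u + 5)(u - 5), so |u^2 − 25| = |u + 5|·|u - 5|.
Impose δ ≤ 1 so that |u| < 6; then |u - 5| ≤ 11.
Hence |u^2 − 25| ≤ 11|u + 5|, which is < ε once |u + 5| < ε/11.
Take δ = min(1, ε/11). If 0 < |u + 5| < δ then both bounds hold and |u^2 − 25| ≤ 11|u + 5| < 11·(ε/11) = ε.

δ = min(1, ε/11)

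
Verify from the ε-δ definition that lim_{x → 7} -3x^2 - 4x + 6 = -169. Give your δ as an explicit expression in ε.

Suppose ε > 0. We want δ > 0 such that 0 < |x − 7| < δ implies |(-3x^2 - 4x + 6) + 169| < ε.
(-3x^2 - 4x + 6) + 169 = -3x^2 - 4x + 175 = (x − 7)(-3x - 25).
So |(-3x^2 - 4x + 6) + 169| = |x − 7|·|-3x - 25|.
Require δ ≤ 1. Then |x − 7| < 1 gives |x| < 8, and by the triangle inequality |-3x - 25| ≤ 3·8 + 25 = 49.
Hence |(-3x^2 - 4x + 6) + 169| ≤ 49|x − 7| < ε provided |x − 7| < ε/49.
Take δ = min(1, ε/49). Then 0 < |x − 7| < δ gives both |x − 7| < 1 and |x − 7| < ε/49, so |(-3x^2 - 4x + 6) + 169| < ε.

δ = min(1, ε/49)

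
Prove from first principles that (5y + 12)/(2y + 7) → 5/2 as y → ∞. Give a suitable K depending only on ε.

Let ε > 0 be given. We seek K > 0 such that y > K implies |(5y + 12)/(2y + 7) − (5/2)| < ε.
(5y + 12)/(2y + 7) − (5/2) = (2(5y + 12) − 5(2y + 7)) / (2(2y + 7)) = -11/(2(2y + 7)).
For y > 0 we have 2y + 7 > 2y, so |(5y + 12)/(2y + 7) − (5/2)| = 11/(2(2y + 7)) < 11/(2·2y) = (11/4)/y.
Thus |(5y + 12)/(2y + 7) − (5/2)| < ε whenever y > (11/4)/ε.
Take K = (11/4)/ε. If y > K then |(5y + 12)/(2y + 7) − (5/2)| < (11/4)/y < ε.

K = (11/4)/ε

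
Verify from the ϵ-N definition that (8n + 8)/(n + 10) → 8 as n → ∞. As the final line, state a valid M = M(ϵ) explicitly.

M = 72/ϵ

Fix ϵ > 0. For n ≥ 1, |(8n + 8)/(n + 10) − 8| = |-72|/((n + 10)) = 72/((n + 10)).
Since n + 10 ≥ n for n ≥ 1, this is ≤ 72/(n) = 72/n.
So |(8n + 8)/(n + 10) − 8| < ϵ whenever n > 72/ϵ.
Take M = 72/ϵ. If n > M then |(8n + 8)/(n + 10) − 8| ≤ 72/n < ϵ.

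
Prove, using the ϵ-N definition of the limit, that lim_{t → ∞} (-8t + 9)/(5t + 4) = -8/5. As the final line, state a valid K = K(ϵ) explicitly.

K = (77/25)/ϵ

Fix ϵ > 0. We seek K > 0 such that t > K implies |(-8t + 9)/(5t + 4) + 8/5| < ϵ.
(-8t + 9)/(5t + 4) + 8/5 = (5(-8t + 9) − (-8)(5t + 4)) / (5(5t + 4)) = 77/(5(5t + 4)).
For t > 0 we have 5t + 4 > 5t, so |(-8t + 9)/(5t + 4) + 8/5| = 77/(5(5t + 4)) < 77/(5·5t) = (77/25)/t.
Thus |(-8t + 9)/(5t + 4) + 8/5| < ϵ whenever t > (77/25)/ϵ.
Take K = (77/25)/ϵ. If t > K then |(-8t + 9)/(5t + 4) + 8/5| < (77/25)/t < ϵ.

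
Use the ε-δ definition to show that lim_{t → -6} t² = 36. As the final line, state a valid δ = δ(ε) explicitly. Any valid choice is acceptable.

δ = min(2, ε/14)

Fix ε > 0. We seek δ > 0 with 0 < |t + 6| < δ ⇒ |t² − 36| < ε.
Factor: t² − 36 = (t + 6)(t - 6), so |t² − 36| = |t + 6|·|t - 6|.
Restrict δ ≤ 2. Then |t + 6| < 2 gives |t| < 8, so by the triangle inequality |t - 6| ≤ 8 + 6 = 14.
Hence |t² − 36| ≤ 14|t + 6|, which is < ε once |t + 6| < ε/14.
Take δ = min(2, ε/14). If 0 < |t + 6| < δ then both bounds hold and |t² − 36| ≤ 14|t + 6| < 14·(ε/14) = ε.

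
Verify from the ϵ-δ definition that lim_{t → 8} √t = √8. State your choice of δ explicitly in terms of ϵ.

Fix ϵ > 0. We want δ > 0 such that 0 < |t − 8| < δ implies |√t − √8| < ϵ.
Rationalise: √t − √8 = (t − 8)/(√t + √8), so |√t − √8| = |t − 8|/(√t + √8).
Restrict δ ≤ 8 so that |t − 8| < 8 forces t > 0, and then √t + √8 > √8.
Hence |√t − √8| < |t − 8|/√8, which is < ϵ once |t − 8| < √8·ϵ.
Take δ = min(8, √8·ϵ). If 0 < |t − 8| < δ then t > 0 and |√t − √8| < |t − 8|/√8 < ϵ.

δ = min(8, √8·ϵ)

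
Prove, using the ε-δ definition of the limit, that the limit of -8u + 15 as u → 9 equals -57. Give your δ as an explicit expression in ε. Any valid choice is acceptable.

δ = ε/8

Let ε > 0. We need δ > 0 so that 0 < |u − 9| < δ implies |(-8u + 15) + 57| < ε.
|(-8u + 15) + 57| = |-8u + 72| = 8|u − 9|.
So 8|u − 9| < ε exactly when |u − 9| < ε/8.
Take δ = ε/8. If 0 < |u − 9| < δ then |(-8u + 15) + 57| = 8|u − 9| < 8·(ε/8) = ε.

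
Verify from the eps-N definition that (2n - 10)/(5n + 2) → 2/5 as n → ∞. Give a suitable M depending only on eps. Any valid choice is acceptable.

Fix eps > 0. For n ≥ 1, |(2n - 10)/(5n + 2) − (2/5)| = |-54|/(5(5n + 2)) = 54/(5(5n + 2)).
Since 5n + 2 ≥ 5n for n ≥ 1, this is ≤ 54/(5·5n) = (54/25)/n.
So |(2n - 10)/(5n + 2) − (2/5)| < eps whenever n > (54/25)/eps.
Take M = (54/25)/eps. If n > M then |(2n - 10)/(5n + 2) − (2/5)| ≤ (54/25)/n < eps.

M = (54/25)/eps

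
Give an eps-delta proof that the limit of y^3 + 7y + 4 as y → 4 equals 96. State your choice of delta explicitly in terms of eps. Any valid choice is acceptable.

delta = min(1, eps/68)

Suppose eps > 0. We want delta > 0 such that 0 < |y − 4| < delta implies |(y^3 + 7y + 4) − 96| < eps.
(y^3 + 7y + 4) − 96 = y^3 + 7y - 92 = (y − 4)(y^2 + 4y + 23).
So |(y^3 + 7y + 4) − 96| = |y − 4|·|y^2 + 4y + 23|.
Assume first that |y − 4| < 1, so |y| < 5. Then |y^2 + 4y + 23| ≤ 5^2 + 4·5 + 23 = 68.
Hence |(y^3 + 7y + 4) − 96| ≤ 68|y − 4| < eps provided |y − 4| < eps/68.
Take delta = min(1, eps/68). Then 0 < |y − 4| < delta gives both |y − 4| < 1 and |y − 4| < eps/68, so |(y^3 + 7y + 4) − 96| < eps.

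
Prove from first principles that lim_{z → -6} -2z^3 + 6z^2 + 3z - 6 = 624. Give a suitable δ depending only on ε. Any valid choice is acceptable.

δ = min(2, ε/377)

Suppose ε > 0. We want δ > 0 such that 0 < |z + 6| < δ implies |(-2z^3 + 6z^2 + 3z - 6) − 624| < ε.
(-2z^3 + 6z^2 + 3z - 6) − 624 = -2z^3 + 6z^2 + 3z - 630 = (z + 6)(-2z^2 + 18z - 105).
So |(-2z^3 + 6z^2 + 3z - 6) − 624| = |z + 6|·|-2z^2 + 18z - 105|.
Assume first that |z + 6| < 2, so |z| < 8. Then |-2z^2 + 18z - 105| ≤ 2·8^2 + 18·8 + 105 = 377.
Hence |(-2z^3 + 6z^2 + 3z - 6) − 624| ≤ 377|z + 6| < ε provided |z + 6| < ε/377.
Choosing δ = min(2, ε/377) ensures both conditions, hence |(-2z^3 + 6z^2 + 3z - 6) − 624| < ε.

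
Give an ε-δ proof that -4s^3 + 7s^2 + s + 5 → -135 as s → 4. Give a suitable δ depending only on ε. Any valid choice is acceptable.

δ = min(2, ε/233)

Let ε > 0. We want δ > 0 such that 0 < |s − 4| < δ implies |(-4s^3 + 7s^2 + s + 5) + 135| < ε.
(-4s^3 + 7s^2 + s + 5) + 135 = -4s^3 + 7s^2 + s + 140 = (s − 4)(-4s^2 - 9s - 35).
So |(-4s^3 + 7s^2 + s + 5) + 135| = |s − 4|·|-4s^2 - 9s - 35|.
Assume first that |s − 4| < 2, so |s| < 6. Then |-4s^2 - 9s - 35| ≤ 4·6^2 + 9·6 + 35 = 233.
Hence |(-4s^3 + 7s^2 + s + 5) + 135| ≤ 233|s − 4| < ε provided |s − 4| < ε/233.
Take δ = min(2, ε/233). Then 0 < |s − 4| < δ gives both |s − 4| < 2 and |s − 4| < ε/233, so |(-4s^3 + 7s^2 + s + 5) + 135| < ε.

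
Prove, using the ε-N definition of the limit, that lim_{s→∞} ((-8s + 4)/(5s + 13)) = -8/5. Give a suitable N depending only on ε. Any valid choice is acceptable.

Suppose ε > 0. We seek N > 0 such that s > N implies |(-8s + 4)/(5s + 13) + 8/5| < ε.
(-8s + 4)/(5s + 13) + 8/5 = (5(-8s + 4) − (-8)(5s + 13)) / (5(5s + 13)) = 124/(5(5s + 13)).
For s > 0 we have 5s + 13 > 5s, so |(-8s + 4)/(5s + 13) + 8/5| = 124/(5(5s + 13)) < 124/(5·5s) = (124/25)/s.
Thus |(-8s + 4)/(5s + 13) + 8/5| < ε whenever s > (124/25)/ε.
Take N = (124/25)/ε. If s > N then |(-8s + 4)/(5s + 13) + 8/5| < (124/25)/s < ε.

N = (124/25)/ε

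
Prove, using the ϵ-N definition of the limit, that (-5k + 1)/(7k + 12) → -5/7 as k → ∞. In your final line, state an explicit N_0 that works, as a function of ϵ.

Let ϵ > 0. For k ≥ 1, |(-5k + 1)/(7k + 12) + 5/7| = |67|/(7(7k + 12)) = 67/(7(7k + 12)).
Since 7k + 12 ≥ 7k for k ≥ 1, this is ≤ 67/(7·7k) = (67/49)/k.
So |(-5k + 1)/(7k + 12) + 5/7| < ϵ whenever k > (67/49)/ϵ.
Take N_0 = (67/49)/ϵ. If k > N_0 then |(-5k + 1)/(7k + 12) + 5/7| ≤ (67/49)/k < ϵ.

N_0 = (67/49)/ϵ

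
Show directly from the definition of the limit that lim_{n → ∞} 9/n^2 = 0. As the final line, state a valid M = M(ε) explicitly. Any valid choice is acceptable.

M = (9/ε)^{1/2}

Let ε > 0. For n ≥ 1, |9/n^2 − 0| = 9/n^2.
9/n^2 < ε ⇔ n^2 > 9/ε ⇔ n > (9/ε)^{1/2}.
Take M = (9/ε)^{1/2}. Then n > M implies 9/n^2 < ε.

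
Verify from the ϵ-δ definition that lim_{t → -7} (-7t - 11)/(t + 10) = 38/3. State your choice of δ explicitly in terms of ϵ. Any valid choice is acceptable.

δ = min(3/2, (9/118)ϵ)

Fix ϵ > 0. We want δ > 0 with 0 < |t + 7| < δ ⇒ |(-7t - 11)/(t + 10) − (38/3)| < ϵ.
Combining over a common denominator, (-7t - 11)/(t + 10) − (38/3) = [(-7t - 11)·3 − 38·(t + 10)] / [3·(t + 10)] = -59(t + 7) / (3(t + 10)).
So |(-7t - 11)/(t + 10) − (38/3)| = 59|t + 7| / (3·|t + 10|).
Restrict δ ≤ 3/2. Then |t + 7| < 3/2 gives |t + 10| = |(t + 7) + 3| ≥ 3 − 3/2 = 3/2.
Hence |(-7t - 11)/(t + 10) − (38/3)| < 59|t + 7|/(3·(3/2)) = (118/9)|t + 7|, which is < ϵ once |t + 7| < (9/118)ϵ.
Take δ = min(3/2, (9/118)ϵ). Then 0 < |t + 7| < δ forces both bounds, so |(-7t - 11)/(t + 10) − (38/3)| < ϵ.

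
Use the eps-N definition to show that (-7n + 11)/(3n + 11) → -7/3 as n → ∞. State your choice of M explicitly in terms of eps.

Suppose eps > 0. For n ≥ 1, |(-7n + 11)/(3n + 11) + 7/3| = |110|/(3(3n + 11)) = 110/(3(3n + 11)).
Since 3n + 11 ≥ 3n for n ≥ 1, this is ≤ 110/(3·3n) = (110/9)/n.
So |(-7n + 11)/(3n + 11) + 7/3| < eps whenever n > (110/9)/eps.
Take M = (110/9)/eps. If n > M then |(-7n + 11)/(3n + 11) + 7/3| ≤ (110/9)/n < eps.

M = (110/9)/eps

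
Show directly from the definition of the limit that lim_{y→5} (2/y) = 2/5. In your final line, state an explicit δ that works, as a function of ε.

δ = min(5/2, (25/4)ε)

Suppose ε > 0. We seek δ > 0 such that 0 < |y − 5| < δ implies |2/y − (2/5)| < ε.
|2/y − (2/5)| = 2·|5 − y|/(5·|y|) = 2|y − 5|/(5|y|).
Require δ ≤ 5/2 so that |y| > 5 − 5/2 = 5/2, hence 5|y| > 25/2.
Then |2/y − (2/5)| < 2|y − 5|/(25/2), which is < ε when |y − 5| < (25/4)ε.
Take δ = min(5/2, (25/4)ε). Then 0 < |y − 5| < δ gives both |y − 5| < 5/2 and |y − 5| < (25/4)ε, so |2/y − (2/5)| < ε.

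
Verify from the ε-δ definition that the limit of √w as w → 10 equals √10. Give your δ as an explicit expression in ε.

δ = min(10, √10·ε)

Let ε > 0. We want δ > 0 such that 0 < |w − 10| < δ implies |√w − √10| < ε.
Rationalise: √w − √10 = (w − 10)/(√w + √10), so |√w − √10| = |w − 10|/(√w + √10).
Restrict δ ≤ 10 so that |w − 10| < 10 forces w > 0, and then √w + √10 > √10.
Hence |√w − √10| < |w − 10|/√10, which is < ε once |w − 10| < √10·ε.
Take δ = min(10, √10·ε). If 0 < |w − 10| < δ then w > 0 and |√w − √10| < |w − 10|/√10 < ε.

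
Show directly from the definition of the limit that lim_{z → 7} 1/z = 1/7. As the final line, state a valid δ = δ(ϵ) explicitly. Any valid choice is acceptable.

δ = min(7/2, (49/2)ϵ)

Let ϵ > 0 be given. We seek δ > 0 such that 0 < |z − 7| < δ implies |1/z − (1/7)| < ϵ.
|1/z − (1/7)| = |7 − z|/(7·|z|) = |z − 7|/(7|z|).
Restrict δ ≤ 7/2. Then |z − 7| < 7/2 gives |z| > 7/2, so 7|z| > 49/2.
Then |1/z − (1/7)| < |z − 7|/(49/2), which is < ϵ when |z − 7| < (49/2)ϵ.
Take δ = min(7/2, (49/2)ϵ). Then 0 < |z − 7| < δ gives both |z − 7| < 7/2 and |z − 7| < (49/2)ϵ, so |1/z − (1/7)| < ϵ.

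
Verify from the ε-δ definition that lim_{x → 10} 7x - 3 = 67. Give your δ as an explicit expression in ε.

Let ε > 0. We need δ > 0 so that 0 < |x − 10| < δ implies |(7x - 3) − 67| < ε.
Since (7x - 3) − 67 = 7(x − 10), we have |(7x - 3) − 67| = 7|x − 10|.
Thus it suffices that |x − 10| < ε/7.
Take δ = ε/7. If 0 < |x − 10| < δ then |(7x - 3) − 67| = 7|x − 10| < 7·(ε/7) = ε.

δ = ε/7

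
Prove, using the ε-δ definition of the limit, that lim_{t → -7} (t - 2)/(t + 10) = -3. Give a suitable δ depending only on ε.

Let ε > 0. We want δ > 0 with 0 < |t + 7| < δ ⇒ |(t - 2)/(t + 10) + 3| < ε.
Combining over a common denominator, (t - 2)/(t + 10) + 3 = [(t - 2)·3 − (-9)·(t + 10)] / [3·(t + 10)] = 12(t + 7) / (3(t + 10)).
So |(t - 2)/(t + 10) + 3| = 12|t + 7| / (3·|t + 10|).
Restrict δ ≤ 3/2. Then |t + 7| < 3/2 gives |t + 10| = |(t + 7) + 3| ≥ 3 − 3/2 = 3/2.
Hence |(t - 2)/(t + 10) + 3| < 12|t + 7|/(3·(3/2)) = (8/3)|t + 7|, which is < ε once |t + 7| < (3/8)ε.
Take δ = min(3/2, (3/8)ε). Then 0 < |t + 7| < δ forces both bounds, so |(t - 2)/(t + 10) + 3| < ε.

δ = min(3/2, (3/8)ε)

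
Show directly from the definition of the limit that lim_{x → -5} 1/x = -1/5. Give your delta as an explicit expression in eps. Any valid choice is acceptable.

delta = min(5/2, (25/2)eps)

Let eps > 0. We seek delta > 0 such that 0 < |x + 5| < delta implies |1/x + 1/5| < eps.
|1/x + 1/5| = |-5 − x|/(5·|x|) = |x + 5|/(5|x|).
Require delta ≤ 5/2 so that |x| > 5 − 5/2 = 5/2, hence 5|x| > 25/2.
Then |1/x + 1/5| < |x + 5|/(25/2), which is < eps when |x + 5| < (25/2)eps.
Take delta = min(5/2, (25/2)eps). Then 0 < |x + 5| < delta gives both |x + 5| < 5/2 and |x + 5| < (25/2)eps, so |1/x + 1/5| < eps.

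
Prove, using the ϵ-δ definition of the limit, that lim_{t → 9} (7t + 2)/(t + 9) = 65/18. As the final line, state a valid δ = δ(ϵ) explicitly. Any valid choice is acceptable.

Suppose ϵ > 0. We want δ > 0 with 0 < |t − 9| < δ ⇒ |(7t + 2)/(t + 9) − (65/18)| < ϵ.
Combining over a common denominator, (7t + 2)/(t + 9) − (65/18) = [(7t + 2)·18 − 65·(t + 9)] / [18·(t + 9)] = 61(t − 9) / (18(t + 9)).
So |(7t + 2)/(t + 9) − (65/18)| = 61|t − 9| / (18·|t + 9|).
Restrict δ ≤ 9. Then |t − 9| < 9 gives |t + 9| = |(t − 9) + 18| ≥ 18 − 9 = 9.
Hence |(7t + 2)/(t + 9) − (65/18)| < 61|t − 9|/(18·9) = (61/162)|t − 9|, which is < ϵ once |t − 9| < (162/61)ϵ.
Take δ = min(9, (162/61)ϵ). Then 0 < |t − 9| < δ forces both bounds, so |(7t + 2)/(t + 9) − (65/18)| < ϵ.

δ = min(9, (162/61)ϵ)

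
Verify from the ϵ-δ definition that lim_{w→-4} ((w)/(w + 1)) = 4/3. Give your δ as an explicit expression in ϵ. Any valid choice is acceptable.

Fix ϵ > 0. We want δ > 0 with 0 < |w + 4| < δ ⇒ |(w)/(w + 1) − (4/3)| < ϵ.
Combining over a common denominator, (w)/(w + 1) − (4/3) = [(w)·(-3) − (-4)·(w + 1)] / [(-3)·(w + 1)] = 1(w + 4) / ((-3)(w + 1)).
So |(w)/(w + 1) − (4/3)| = |w + 4| / (3·|w + 1|).
Restrict δ ≤ 3/2. Then |w + 4| < 3/2 gives |w + 1| = |(w + 4) + (-3)| ≥ 3 − 3/2 = 3/2.
Hence |(w)/(w + 1) − (4/3)| < |w + 4|/(3·(3/2)) = (2/9)|w + 4|, which is < ϵ once |w + 4| < (9/2)ϵ.
Take δ = min(3/2, (9/2)ϵ). Then 0 < |w + 4| < δ forces both bounds, so |(w)/(w + 1) − (4/3)| < ϵ.

δ = min(3/2, (9/2)ϵ)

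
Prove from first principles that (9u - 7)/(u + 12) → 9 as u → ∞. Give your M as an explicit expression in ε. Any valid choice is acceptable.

M = 115/ε

Let ε > 0. We seek M > 0 such that u > M implies |(9u - 7)/(u + 12) − 9| < ε.
(9u - 7)/(u + 12) − 9 = ((9u - 7) − 9(u + 12)) / ((u + 12)) = -115/((u + 12)).
For u > 0 we have u + 12 > u, so |(9u - 7)/(u + 12) − 9| = 115/((u + 12)) < 115/(u) = 115/u.
Thus |(9u - 7)/(u + 12) − 9| < ε whenever u > 115/ε.
Take M = 115/ε. If u > M then |(9u - 7)/(u + 12) − 9| < 115/u < ε.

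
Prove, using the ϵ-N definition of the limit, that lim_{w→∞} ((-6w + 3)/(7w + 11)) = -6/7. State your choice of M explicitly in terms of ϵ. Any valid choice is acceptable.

M = (87/49)/ϵ

Suppose ϵ > 0. We seek M > 0 such that w > M implies |(-6w + 3)/(7w + 11) + 6/7| < ϵ.
(-6w + 3)/(7w + 11) + 6/7 = (7(-6w + 3) − (-6)(7w + 11)) / (7(7w + 11)) = 87/(7(7w + 11)).
For w > 0 we have 7w + 11 > 7w, so |(-6w + 3)/(7w + 11) + 6/7| = 87/(7(7w + 11)) < 87/(7·7w) = (87/49)/w.
Thus |(-6w + 3)/(7w + 11) + 6/7| < ϵ whenever w > (87/49)/ϵ.
Take M = (87/49)/ϵ. If w > M then |(-6w + 3)/(7w + 11) + 6/7| < (87/49)/w < ϵ.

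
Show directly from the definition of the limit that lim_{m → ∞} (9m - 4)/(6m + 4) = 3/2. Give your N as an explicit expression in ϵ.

Fix ϵ > 0. For m ≥ 1, |(9m - 4)/(6m + 4) − (3/2)| = |-60|/(6(6m + 4)) = 60/(6(6m + 4)).
Since 6m + 4 ≥ 6m for m ≥ 1, this is ≤ 60/(6·6m) = (5/3)/m.
So |(9m - 4)/(6m + 4) − (3/2)| < ϵ whenever m > (5/3)/ϵ.
Take N = (5/3)/ϵ. If m > N then |(9m - 4)/(6m + 4) − (3/2)| ≤ (5/3)/m < ϵ.

N = (5/3)/ϵ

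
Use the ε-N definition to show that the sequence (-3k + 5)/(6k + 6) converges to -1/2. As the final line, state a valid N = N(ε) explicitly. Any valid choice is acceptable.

Let ε > 0. For k ≥ 1, |(-3k + 5)/(6k + 6) + 1/2| = |48|/(6(6k + 6)) = 48/(6(6k + 6)).
Since 6k + 6 ≥ 6k for k ≥ 1, this is ≤ 48/(6·6k) = (4/3)/k.
So |(-3k + 5)/(6k + 6) + 1/2| < ε whenever k > (4/3)/ε.
Take N = (4/3)/ε. If k > N then |(-3k + 5)/(6k + 6) + 1/2| ≤ (4/3)/k < ε.

N = (4/3)/ε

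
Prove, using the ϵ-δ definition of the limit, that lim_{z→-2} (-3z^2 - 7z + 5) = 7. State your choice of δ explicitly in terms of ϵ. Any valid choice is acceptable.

δ = min(1, ϵ/10)

Fix ϵ > 0. We want δ > 0 such that 0 < |z + 2| < δ implies |(-3z^2 - 7z + 5) − 7| < ϵ.
(-3z^2 - 7z + 5) − 7 = -3z^2 - 7z - 2 = (z + 2)(-3z - 1).
So |(-3z^2 - 7z + 5) − 7| = |z + 2|·|-3z - 1|.
Require δ ≤ 1. Then |z + 2| < 1 gives |z| < 3, and by the triangle inequality |-3z - 1| ≤ 3·3 + 1 = 10.
Hence |(-3z^2 - 7z + 5) − 7| ≤ 10|z + 2| < ϵ provided |z + 2| < ϵ/10.
Choosing δ = min(1, ϵ/10) ensures both conditions, hence |(-3z^2 - 7z + 5) − 7| < ϵ.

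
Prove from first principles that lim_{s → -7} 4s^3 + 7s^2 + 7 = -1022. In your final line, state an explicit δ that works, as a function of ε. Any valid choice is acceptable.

Suppose ε > 0. We want δ > 0 such that 0 < |s + 7| < δ implies |(4s^3 + 7s^2 + 7) + 1022| < ε.
(4s^3 + 7s^2 + 7) + 1022 = 4s^3 + 7s^2 + 1029 = (s + 7)(4s^2 - 21s + 147).
So |(4s^3 + 7s^2 + 7) + 1022| = |s + 7|·|4s^2 - 21s + 147|.
Require δ ≤ 1. Then |s + 7| < 1 gives |s| < 8, and by the triangle inequality |4s^2 - 21s + 147| ≤ 4·8^2 + 21·8 + 147 = 571.
Hence |(4s^3 + 7s^2 + 7) + 1022| ≤ 571|s + 7| < ε provided |s + 7| < ε/571.
Take δ = min(1, ε/571). Then 0 < |s + 7| < δ gives both |s + 7| < 1 and |s + 7| < ε/571, so |(4s^3 + 7s^2 + 7) + 1022| < ε.

δ = min(1, ε/571)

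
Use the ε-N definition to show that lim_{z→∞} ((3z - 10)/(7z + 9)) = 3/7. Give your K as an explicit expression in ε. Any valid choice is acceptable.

Fix ε > 0. We seek K > 0 such that z > K implies |(3z - 10)/(7z + 9) − (3/7)| < ε.
(3z - 10)/(7z + 9) − (3/7) = (7(3z - 10) − 3(7z + 9)) / (7(7z + 9)) = -97/(7(7z + 9)).
For z > 0 we have 7z + 9 > 7z, so |(3z - 10)/(7z + 9) − (3/7)| = 97/(7(7z + 9)) < 97/(7·7z) = (97/49)/z.
Thus |(3z - 10)/(7z + 9) − (3/7)| < ε whenever z > (97/49)/ε.
Take K = (97/49)/ε. If z > K then |(3z - 10)/(7z + 9) − (3/7)| < (97/49)/z < ε.

K = (97/49)/ε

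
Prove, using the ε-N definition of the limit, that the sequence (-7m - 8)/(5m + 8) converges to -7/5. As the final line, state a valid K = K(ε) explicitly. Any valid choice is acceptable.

K = (16/25)/ε

Let ε > 0. For m ≥ 1, |(-7m - 8)/(5m + 8) + 7/5| = |16|/(5(5m + 8)) = 16/(5(5m + 8)).
Since 5m + 8 ≥ 5m for m ≥ 1, this is ≤ 16/(5·5m) = (16/25)/m.
So |(-7m - 8)/(5m + 8) + 7/5| < ε whenever m > (16/25)/ε.
Take K = (16/25)/ε. If m > K then |(-7m - 8)/(5m + 8) + 7/5| ≤ (16/25)/m < ε.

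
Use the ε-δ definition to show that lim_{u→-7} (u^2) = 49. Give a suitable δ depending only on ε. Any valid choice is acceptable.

Suppose ε > 0. We seek δ > 0 with 0 < |u + 7| < δ ⇒ |u^2 − 49| < ε.
Factor: u^2 − 49 = (u + 7)(u - 7), so |u^2 − 49| = |u + 7|·|u - 7|.
Restrict δ ≤ 2. Then |u + 7| < 2 gives |u| < 9, so by the triangle inequality |u - 7| ≤ 9 + 7 = 16.
Hence |u^2 − 49| ≤ 16|u + 7|, which is < ε once |u + 7| < ε/16.
Take δ = min(2, ε/16). If 0 < |u + 7| < δ then both bounds hold and |u^2 − 49| ≤ 16|u + 7| < 16·(ε/16) = ε.

δ = min(2, ε/16)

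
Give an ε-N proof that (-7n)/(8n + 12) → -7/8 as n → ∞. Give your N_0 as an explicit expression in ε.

N_0 = (21/16)/ε

Let ε > 0. For n ≥ 1, |(-7n)/(8n + 12) + 7/8| = |84|/(8(8n + 12)) = 84/(8(8n + 12)).
Since 8n + 12 ≥ 8n for n ≥ 1, this is ≤ 84/(8·8n) = (21/16)/n.
So |(-7n)/(8n + 12) + 7/8| < ε whenever n > (21/16)/ε.
Take N_0 = (21/16)/ε. If n > N_0 then |(-7n)/(8n + 12) + 7/8| ≤ (21/16)/n < ε.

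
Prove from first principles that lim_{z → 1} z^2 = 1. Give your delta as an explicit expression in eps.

Let eps > 0. We seek delta > 0 with 0 < |z − 1| < delta ⇒ |z^2 − 1| < eps.
Factor: z^2 − 1 = (z − 1)(z + 1), so |z^2 − 1| = |z − 1|·|z + 1|.
Restrict delta ≤ 1. Then |z − 1| < 1 gives |z| < 2, so by the triangle inequality |z + 1| ≤ 2 + 1 = 3.
Hence |z^2 − 1| ≤ 3|z − 1|, which is < eps once |z − 1| < eps/3.
Take delta = min(1, eps/3). If 0 < |z − 1| < delta then both bounds hold and |z^2 − 1| ≤ 3|z − 1| < 3·(eps/3) = eps.

delta = min(1, eps/3)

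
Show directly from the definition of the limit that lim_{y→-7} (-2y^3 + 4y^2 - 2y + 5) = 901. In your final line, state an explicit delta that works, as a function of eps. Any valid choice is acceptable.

delta = min(2, eps/452)

Let eps > 0 be given. We want delta > 0 such that 0 < |y + 7| < delta implies |(-2y^3 + 4y^2 - 2y + 5) − 901| < eps.
(-2y^3 + 4y^2 - 2y + 5) − 901 = -2y^3 + 4y^2 - 2y - 896 = (y + 7)(-2y^2 + 18y - 128).
So |(-2y^3 + 4y^2 - 2y + 5) − 901| = |y + 7|·|-2y^2 + 18y - 128|.
Require delta ≤ 2. Then |y + 7| < 2 gives |y| < 9, and by the triangle inequality |-2y^2 + 18y - 128| ≤ 2·9^2 + 18·9 + 128 = 452.
Hence |(-2y^3 + 4y^2 - 2y + 5) − 901| ≤ 452|y + 7| < eps provided |y + 7| < eps/452.
Take delta = min(2, eps/452). Then 0 < |y + 7| < delta gives both |y + 7| < 2 and |y + 7| < eps/452, so |(-2y^3 + 4y^2 - 2y + 5) − 901| < eps.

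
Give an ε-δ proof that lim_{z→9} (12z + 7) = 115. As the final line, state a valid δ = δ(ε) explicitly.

Fix ε > 0. We need δ > 0 so that 0 < |z − 9| < δ implies |(12z + 7) − 115| < ε.
Since (12z + 7) − 115 = 12(z − 9), we have |(12z + 7) − 115| = 12|z − 9|.
So 12|z − 9| < ε exactly when |z − 9| < ε/12.
Take δ = ε/12. If 0 < |z − 9| < δ then |(12z + 7) − 115| = 12|z − 9| < 12·(ε/12) = ε.

δ = ε/12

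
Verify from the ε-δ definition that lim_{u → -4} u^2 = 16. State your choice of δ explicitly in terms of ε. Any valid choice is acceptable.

Let ε > 0. We seek δ > 0 with 0 < |u + 4| < δ ⇒ |u^2 − 16| < ε.
Factor: u^2 − 16 = (u + 4)(u - 4), so |u^2 − 16| = |u + 4|·|u - 4|.
Restrict δ ≤ 1. Then |u + 4| < 1 gives |u| < 5, so by the triangle inequality |u - 4| ≤ 5 + 4 = 9.
Hence |u^2 − 16| ≤ 9|u + 4|, which is < ε once |u + 4| < ε/9.
Take δ = min(1, ε/9). If 0 < |u + 4| < δ then both bounds hold and |u^2 − 16| ≤ 9|u + 4| < 9·(ε/9) = ε.

δ = min(1, ε/9)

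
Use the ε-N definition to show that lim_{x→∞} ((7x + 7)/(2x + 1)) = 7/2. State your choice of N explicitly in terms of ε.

Let ε > 0. We seek N > 0 such that x > N implies |(7x + 7)/(2x + 1) − (7/2)| < ε.
(7x + 7)/(2x + 1) − (7/2) = (2(7x + 7) − 7(2x + 1)) / (2(2x + 1)) = 7/(2(2x + 1)).
For x > 0 we have 2x + 1 > 2x, so |(7x + 7)/(2x + 1) − (7/2)| = 7/(2(2x + 1)) < 7/(2·2x) = (7/4)/x.
Thus |(7x + 7)/(2x + 1) − (7/2)| < ε whenever x > (7/4)/ε.
Take N = (7/4)/ε. If x > N then |(7x + 7)/(2x + 1) − (7/2)| < (7/4)/x < ε.

N = (7/4)/ε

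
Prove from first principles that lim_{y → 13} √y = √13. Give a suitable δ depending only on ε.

Let ε > 0. We want δ > 0 such that 0 < |y − 13| < δ implies |√y − √13| < ε.
Rationalise: √y − √13 = (y − 13)/(√y + √13), so |√y − √13| = |y − 13|/(√y + √13).
Restrict δ ≤ 13 so that |y − 13| < 13 forces y > 0, and then √y + √13 > √13.
Hence |√y − √13| < |y − 13|/√13, which is < ε once |y − 13| < √13·ε.
Take δ = min(13, √13·ε). If 0 < |y − 13| < δ then y > 0 and |√y − √13| < |y − 13|/√13 < ε.

δ = min(13, √13·ε)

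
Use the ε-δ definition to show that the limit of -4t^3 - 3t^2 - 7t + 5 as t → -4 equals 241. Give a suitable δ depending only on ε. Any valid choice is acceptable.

Let ε > 0 be given. We want δ > 0 such that 0 < |t + 4| < δ implies |(-4t^3 - 3t^2 - 7t + 5) − 241| < ε.
(-4t^3 - 3t^2 - 7t + 5) − 241 = -4t^3 - 3t^2 - 7t - 236 = (t + 4)(-4t^2 + 13t - 59).
So |(-4t^3 - 3t^2 - 7t + 5) − 241| = |t + 4|·|-4t^2 + 13t - 59|.
Assume first that |t + 4| < 1, so |t| < 5. Then |-4t^2 + 13t - 59| ≤ 4·5^2 + 13·5 + 59 = 224.
Hence |(-4t^3 - 3t^2 - 7t + 5) − 241| ≤ 224|t + 4| < ε provided |t + 4| < ε/224.
Choosing δ = min(1, ε/224) ensures both conditions, hence |(-4t^3 - 3t^2 - 7t + 5) − 241| < ε.

δ = min(1, ε/224)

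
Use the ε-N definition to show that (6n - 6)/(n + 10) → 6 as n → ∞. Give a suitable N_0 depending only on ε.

N_0 = 66/ε

Let ε > 0. For n ≥ 1, |(6n - 6)/(n + 10) − 6| = |-66|/((n + 10)) = 66/((n + 10)).
Since n + 10 ≥ n for n ≥ 1, this is ≤ 66/(n) = 66/n.
So |(6n - 6)/(n + 10) − 6| < ε whenever n > 66/ε.
Take N_0 = 66/ε. If n > N_0 then |(6n - 6)/(n + 10) − 6| ≤ 66/n < ε.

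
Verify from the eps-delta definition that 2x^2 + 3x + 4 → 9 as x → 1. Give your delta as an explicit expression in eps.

delta = min(2, eps/11)

Let eps > 0. We want delta > 0 such that 0 < |x − 1| < delta implies |(2x^2 + 3x + 4) − 9| < eps.
(2x^2 + 3x + 4) − 9 = 2x^2 + 3x - 5 = (x − 1)(2x + 5).
So |(2x^2 + 3x + 4) − 9| = |x − 1|·|2x + 5|.
Assume first that |x − 1| < 2, so |x| < 3. Then |2x + 5| ≤ 2·3 + 5 = 11.
Hence |(2x^2 + 3x + 4) − 9| ≤ 11|x − 1| < eps provided |x − 1| < eps/11.
Choosing delta = min(2, eps/11) ensures both conditions, hence |(2x^2 + 3x + 4) − 9| < eps.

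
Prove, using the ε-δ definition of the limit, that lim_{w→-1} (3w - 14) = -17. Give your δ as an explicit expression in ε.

δ = ε/3

Suppose ε > 0. We need δ > 0 so that 0 < |w + 1| < δ implies |(3w - 14) + 17| < ε.
Since (3w - 14) + 17 = 3(w + 1), we have |(3w - 14) + 17| = 3|w + 1|.
Thus it suffices that |w + 1| < ε/3.
Take δ = ε/3. If 0 < |w + 1| < δ then |(3w - 14) + 17| = 3|w + 1| < 3·(ε/3) = ε.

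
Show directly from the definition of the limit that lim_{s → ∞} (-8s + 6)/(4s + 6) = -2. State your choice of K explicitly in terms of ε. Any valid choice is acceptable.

Fix ε > 0. We seek K > 0 such that s > K implies |(-8s + 6)/(4s + 6) + 2| < ε.
(-8s + 6)/(4s + 6) + 2 = (4(-8s + 6) − (-8)(4s + 6)) / (4(4s + 6)) = 72/(4(4s + 6)).
For s > 0 we have 4s + 6 > 4s, so |(-8s + 6)/(4s + 6) + 2| = 72/(4(4s + 6)) < 72/(4·4s) = (9/2)/s.
Thus |(-8s + 6)/(4s + 6) + 2| < ε whenever s > (9/2)/ε.
Take K = (9/2)/ε. If s > K then |(-8s + 6)/(4s + 6) + 2| < (9/2)/s < ε.

K = (9/2)/ε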